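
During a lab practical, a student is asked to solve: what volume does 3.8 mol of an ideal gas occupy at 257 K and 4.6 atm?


PV = nRT  (R = 0.08206 L·atm/(mol·K))
V = nRT/P = 3.8×0.08206×257/4.6
= 17.422 L

17.422 L


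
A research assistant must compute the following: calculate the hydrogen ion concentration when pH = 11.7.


[H+] = 10^(-pH) = 10^(-11.7)
= 2.0×10^-12 M

2.0×10^-12 M


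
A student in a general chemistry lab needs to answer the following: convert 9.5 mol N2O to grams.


M(N2O) = 44.02 g/mol
mass = n × M = 9.5 × 44.02 = 418.19 g

418.19 g


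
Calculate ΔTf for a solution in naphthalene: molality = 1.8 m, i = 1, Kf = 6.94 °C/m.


ΔTf = Kf × m × i
= 6.94 × 1.8 × 1
= 12.492 °C

12.492 °C


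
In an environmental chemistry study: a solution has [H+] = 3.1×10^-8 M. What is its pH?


pH = -log10([H+]) = -log10(3.1×10^-8)
= 8 - log10(3.1)
= 8 - 0.49
= 7.51

7.51


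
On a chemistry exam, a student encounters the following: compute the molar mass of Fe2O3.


M(Fe2O3) = 2×55.85 + 3×16.0
= 111.7 + 48.0
= 159.7 g/mol

159.7 g/mol


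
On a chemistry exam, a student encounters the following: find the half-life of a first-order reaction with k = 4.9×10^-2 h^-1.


t½ = ln2/k = 0.693147/(4.9×10^-2 h^-1)
= 14.15 h

14.15 h


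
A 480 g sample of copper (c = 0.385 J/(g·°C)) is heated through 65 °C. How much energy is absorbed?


q = mcΔT = 480 × 0.385 × 65
= 12012.00 J

12012.00 J


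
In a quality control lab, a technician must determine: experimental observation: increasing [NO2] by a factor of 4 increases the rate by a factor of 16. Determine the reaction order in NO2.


rate ∝ [NO2]^n
4^n = 16 → n = 2
Order in NO2: 2

2


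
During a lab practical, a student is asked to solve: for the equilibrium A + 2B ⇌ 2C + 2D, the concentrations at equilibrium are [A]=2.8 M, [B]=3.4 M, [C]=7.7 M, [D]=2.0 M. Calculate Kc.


Kc = [C]^2[D]^2/([A][B]^2)
= (7.7^2 × 2.0^2)/(2.8^1 × 3.4^2)
= 237.16/32.368
= 7.327

7.327


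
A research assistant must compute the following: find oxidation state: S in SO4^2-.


x + 4(-2) = -2, so x = +6
Oxidation number: +6

+6


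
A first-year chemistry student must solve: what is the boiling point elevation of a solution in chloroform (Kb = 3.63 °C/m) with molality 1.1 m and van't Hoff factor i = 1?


ΔTb = Kb × m × i
= 3.63 × 1.1 × 1
= 3.993 °C

3.993 °C


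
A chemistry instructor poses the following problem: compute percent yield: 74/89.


% yield = actual/theoretical × 100
= 74/89 × 100
= 83.15%

83.15%


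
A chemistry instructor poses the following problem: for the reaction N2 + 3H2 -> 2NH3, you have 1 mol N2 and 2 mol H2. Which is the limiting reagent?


Mole ratio available / coefficient:
  N2: 1/1 = 1.000
  H2: 2/3 = 0.667
Smaller ratio is limiting.

H2


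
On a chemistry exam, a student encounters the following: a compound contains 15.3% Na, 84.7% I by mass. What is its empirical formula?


Assume 100 g sample. Moles of each element:
  Na: 15.3/22.99 = 0.666 mol
  I: 84.7/126.9 = 0.667 mol
Divide by smallest (0.666):
  Na: 0.666/0.666 = 1.0
  I: 0.667/0.666 = 1.0
Empirical formula: NaI

NaI


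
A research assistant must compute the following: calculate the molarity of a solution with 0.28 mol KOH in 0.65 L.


M = n/V = 0.28/0.65 = 0.431 mol/L

0.431 M


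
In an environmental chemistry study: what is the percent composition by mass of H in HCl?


M(HCl) = 1×1.008 + 1×35.45 = 36.458 g/mol
Mass of H = 1 × 1.008 = 1.008 g/mol
% H = 1.008/36.458 × 100 = 2.76%

2.76%


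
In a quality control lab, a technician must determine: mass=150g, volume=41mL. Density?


ρ = mass/volume
= 150/41
= 3.659 g/mL

3.659 g/mL


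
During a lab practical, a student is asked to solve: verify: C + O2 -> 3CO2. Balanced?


Equation: C + O2 -> 3CO2
Check atoms: C: 1≠3, O: 2≠6
Not balanced

No, not balanced


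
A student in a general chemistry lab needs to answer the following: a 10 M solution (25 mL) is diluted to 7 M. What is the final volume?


C1V1 = C2V2
10 × 25 = 7 × V2
V2 = 250/7 = 35.71 mL

35.71 mL


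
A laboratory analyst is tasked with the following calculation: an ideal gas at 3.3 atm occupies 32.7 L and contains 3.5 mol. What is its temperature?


PV = nRT  (R = 0.08206 L·atm/(mol·K))
T = PV/(nR) = 3.3×32.7/(3.5×0.08206)
= 107.91/0.287210
= 375.72 K

375.72 K


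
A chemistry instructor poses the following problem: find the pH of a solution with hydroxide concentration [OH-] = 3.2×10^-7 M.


pOH = -log10([OH-]) = -log10(3.2×10^-7)
= 7 - log10(3.2) = 6.49
pH = 14 - pOH = 14 - 6.49 = 7.51

7.51


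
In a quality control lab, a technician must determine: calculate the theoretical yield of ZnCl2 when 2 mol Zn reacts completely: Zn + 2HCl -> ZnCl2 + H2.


Mole ratio ZnCl2:Zn = 1:1
n(ZnCl2) = 2 × 1/1 = 2.000 mol
mass = 2.000 × 136.28 = 272.56 g

272.56 g


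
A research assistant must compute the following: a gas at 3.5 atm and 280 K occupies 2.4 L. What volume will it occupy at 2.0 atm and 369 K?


P1V1/T1 = P2V2/T2
V2 = P1V1T2/(T1P2)
= 3.5×2.4×369/(280×2.0)
= 5.535 L

5.535 L


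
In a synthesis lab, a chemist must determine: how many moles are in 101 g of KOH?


M(KOH) = 56.11 g/mol
n = mass/M = 101/56.11 = 1.8 mol

1.8 mol


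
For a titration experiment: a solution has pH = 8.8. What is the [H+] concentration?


[H+] = 10^(-pH) = 10^(-8.8)
= 1.58×10^-9 M

1.58×10^-9 M


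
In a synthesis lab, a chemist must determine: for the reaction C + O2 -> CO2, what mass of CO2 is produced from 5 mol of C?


Mole ratio CO2:C = 1:1
n(CO2) = 5 × 1/1 = 5.000 mol
mass = 5.000 × 44.01 = 220.05 g

220.05 g


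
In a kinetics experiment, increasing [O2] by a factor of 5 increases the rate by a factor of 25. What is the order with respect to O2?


rate ∝ [O2]^n
5^n = 25 → n = 2
Order in O2: 2

2


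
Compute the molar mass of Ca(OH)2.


M(Ca(OH)2) = 1×40.08 + 2×16.0 + 2×1.008
= 40.08 + 32.0 + 2.02
= 74.1 g/mol

74.1 g/mol


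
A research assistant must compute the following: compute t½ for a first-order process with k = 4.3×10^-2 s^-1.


t½ = ln2/k = 0.693147/(4.3×10^-2 s^-1)
= 16.12 s

16.12 s


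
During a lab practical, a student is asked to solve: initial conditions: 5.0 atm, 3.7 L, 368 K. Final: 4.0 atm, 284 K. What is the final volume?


P1V1/T1 = P2V2/T2
V2 = P1V1T2/(T1P2)
= 5.0×3.7×284/(368×4.0)
= 3.569 L

3.569 L


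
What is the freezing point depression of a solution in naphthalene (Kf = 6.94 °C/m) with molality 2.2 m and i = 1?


ΔTf = Kf × m × i
= 6.94 × 2.2 × 1
= 15.268 °C

15.268 °C


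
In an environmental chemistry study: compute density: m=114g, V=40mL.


ρ = mass/volume
= 114/40
= 2.85 g/mL

2.85 g/mL


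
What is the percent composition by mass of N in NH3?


M(NH3) = 1×14.01 + 3×1.008 = 17.034 g/mol
Mass of N = 1 × 14.01 = 14.01 g/mol
% N = 14.01/17.034 × 100 = 82.25%

82.25%


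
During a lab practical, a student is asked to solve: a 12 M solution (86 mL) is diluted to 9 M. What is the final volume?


C1V1 = C2V2
12 × 86 = 9 × V2
V2 = 1032/9 = 114.67 mL

114.67 mL


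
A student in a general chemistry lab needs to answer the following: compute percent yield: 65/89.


% yield = actual/theoretical × 100
= 65/89 × 100
= 73.03%

73.03%


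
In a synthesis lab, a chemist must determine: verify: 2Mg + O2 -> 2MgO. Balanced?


Equation: 2Mg + O2 -> 2MgO
Check atoms: Mg: 2=2, O: 2=2
Balanced

Yes, balanced


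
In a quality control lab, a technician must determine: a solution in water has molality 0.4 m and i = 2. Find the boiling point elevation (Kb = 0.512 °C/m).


ΔTb = Kb × m × i
= 0.512 × 0.4 × 2
= 0.4096 °C

0.4096 °C


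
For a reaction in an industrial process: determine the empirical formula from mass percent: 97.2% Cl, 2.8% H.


Assume 100 g sample. Moles of each element:
  Cl: 97.2/35.45 = 2.742 mol
  H: 2.8/1.008 = 2.778 mol
Divide by smallest (2.742):
  Cl: 2.742/2.742 = 1.0
  H: 2.778/2.742 = 1.01
Empirical formula: HCl

HCl


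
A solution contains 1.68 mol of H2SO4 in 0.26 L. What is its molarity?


M = n/V = 1.68/0.26 = 6.462 mol/L

6.462 M


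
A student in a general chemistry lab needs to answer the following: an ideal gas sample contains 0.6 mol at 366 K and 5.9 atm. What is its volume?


PV = nRT  (R = 0.08206 L·atm/(mol·K))
V = nRT/P = 0.6×0.08206×366/5.9
= 3.054 L

3.054 L


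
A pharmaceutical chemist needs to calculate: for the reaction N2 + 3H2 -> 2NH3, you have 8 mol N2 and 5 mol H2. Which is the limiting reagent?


Mole ratio available / coefficient:
  N2: 8/1 = 8.000
  H2: 5/3 = 1.667
Smaller ratio is limiting.

H2


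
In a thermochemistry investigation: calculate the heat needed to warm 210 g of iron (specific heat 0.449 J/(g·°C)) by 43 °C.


q = mcΔT = 210 × 0.449 × 43
= 4054.47 J

4054.47 J


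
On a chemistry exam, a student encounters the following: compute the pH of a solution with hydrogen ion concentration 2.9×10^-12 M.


pH = -log10([H+]) = -log10(2.9×10^-12)
= 12 - log10(2.9)
= 12 - 0.46
= 11.54

11.54


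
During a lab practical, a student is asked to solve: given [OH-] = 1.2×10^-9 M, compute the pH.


pOH = -log10([OH-]) = -log10(1.2×10^-9)
= 9 - log10(1.2) = 8.92
pH = 14 - pOH = 14 - 8.92 = 5.08

5.08


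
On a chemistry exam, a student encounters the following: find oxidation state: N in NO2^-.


x + 2(-2) = -1, so x = +3
Oxidation number: +3

+3


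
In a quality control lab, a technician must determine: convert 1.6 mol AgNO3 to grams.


M(AgNO3) = 169.88 g/mol
mass = n × M = 1.6 × 169.88 = 271.81 g

271.81 g


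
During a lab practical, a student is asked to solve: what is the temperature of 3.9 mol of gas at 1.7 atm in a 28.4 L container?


PV = nRT  (R = 0.08206 L·atm/(mol·K))
T = PV/(nR) = 1.7×28.4/(3.9×0.08206)
= 48.28/0.320034
= 150.86 K

150.86 K


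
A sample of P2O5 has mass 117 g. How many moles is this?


M(P2O5) = 141.94 g/mol
n = mass/M = 117/141.94 = 0.8243 mol

0.8243 mol


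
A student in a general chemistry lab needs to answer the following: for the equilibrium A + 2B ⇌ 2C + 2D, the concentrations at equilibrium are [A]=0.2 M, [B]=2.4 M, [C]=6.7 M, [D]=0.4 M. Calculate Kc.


Kc = [C]^2[D]^2/([A][B]^2)
= (6.7^2 × 0.4^2)/(0.2^1 × 2.4^2)
= 7.1824/1.152
= 6.235

6.235


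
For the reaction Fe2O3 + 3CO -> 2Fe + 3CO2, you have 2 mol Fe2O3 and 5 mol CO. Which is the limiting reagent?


Mole ratio available / coefficient:
  Fe2O3: 2/1 = 2.000
  CO: 5/3 = 1.667
Smaller ratio is limiting.

CO


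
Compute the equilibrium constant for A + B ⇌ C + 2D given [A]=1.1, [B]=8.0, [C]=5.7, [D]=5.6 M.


Kc = [C][D]^2/([A][B])
= (5.7^1 × 5.6^2)/(1.1^1 × 8.0^1)
= 178.752/8.8
= 20.31

20.31


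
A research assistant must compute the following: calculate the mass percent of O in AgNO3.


M(AgNO3) = 1×107.87 + 1×14.01 + 3×16.0 = 169.88 g/mol
Mass of O = 3 × 16.0 = 48.00 g/mol
% O = 48.00/169.88 × 100 = 28.26%

28.26%


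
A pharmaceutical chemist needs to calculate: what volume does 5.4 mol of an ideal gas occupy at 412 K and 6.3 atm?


PV = nRT  (R = 0.08206 L·atm/(mol·K))
V = nRT/P = 5.4×0.08206×412/6.3
= 28.979 L

28.979 L


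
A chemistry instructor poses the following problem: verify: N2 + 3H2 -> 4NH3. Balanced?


Equation: N2 + 3H2 -> 4NH3
Check atoms: H: 6≠12, N: 2≠4
Not balanced

No, not balanced


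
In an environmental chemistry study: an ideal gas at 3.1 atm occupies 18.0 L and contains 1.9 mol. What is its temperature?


PV = nRT  (R = 0.08206 L·atm/(mol·K))
T = PV/(nR) = 3.1×18.0/(1.9×0.08206)
= 55.80/0.155914
= 357.89 K

357.89 K


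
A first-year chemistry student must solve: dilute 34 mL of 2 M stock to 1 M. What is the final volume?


C1V1 = C2V2
2 × 34 = 1 × V2
V2 = 68/1 = 68.0 mL

68.0 mL


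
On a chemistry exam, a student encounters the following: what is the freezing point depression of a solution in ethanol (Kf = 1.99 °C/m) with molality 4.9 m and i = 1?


ΔTf = Kf × m × i
= 1.99 × 4.9 × 1
= 9.751 °C

9.751 °C


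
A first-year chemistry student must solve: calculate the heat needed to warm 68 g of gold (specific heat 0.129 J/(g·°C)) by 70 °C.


q = mcΔT = 68 × 0.129 × 70
= 614.04 J

614.04 J


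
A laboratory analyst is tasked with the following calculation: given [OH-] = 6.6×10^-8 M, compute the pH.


pOH = -log10([OH-]) = -log10(6.6×10^-8)
= 8 - log10(6.6) = 7.18
pH = 14 - pOH = 14 - 7.18 = 6.82

6.82


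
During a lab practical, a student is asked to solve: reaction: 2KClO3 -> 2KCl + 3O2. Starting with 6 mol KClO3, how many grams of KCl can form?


Mole ratio KCl:KClO3 = 2:2
n(KCl) = 6 × 2/2 = 6.000 mol
mass = 6.000 × 74.55 = 447.3 g

447.3 g


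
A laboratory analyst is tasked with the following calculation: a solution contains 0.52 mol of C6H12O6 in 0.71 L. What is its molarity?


M = n/V = 0.52/0.71 = 0.732 mol/L

0.732 M


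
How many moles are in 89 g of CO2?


M(CO2) = 44.01 g/mol
n = mass/M = 89/44.01 = 2.0223 mol

2.0223 mol


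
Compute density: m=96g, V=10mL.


ρ = mass/volume
= 96/10
= 9.6 g/mL

9.6 g/mL


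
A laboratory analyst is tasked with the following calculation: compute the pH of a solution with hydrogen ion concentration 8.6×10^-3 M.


pH = -log10([H+]) = -log10(8.6×10^-3)
= 3 - log10(8.6)
= 3 - 0.93
= 2.07

2.07


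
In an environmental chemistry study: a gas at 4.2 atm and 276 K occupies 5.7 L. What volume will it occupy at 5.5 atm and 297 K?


P1V1/T1 = P2V2/T2
V2 = P1V1T2/(T1P2)
= 4.2×5.7×297/(276×5.5)
= 4.684 L

4.684 L


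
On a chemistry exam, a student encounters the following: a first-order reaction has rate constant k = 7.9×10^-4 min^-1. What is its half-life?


t½ = ln2/k = 0.693147/(7.9×10^-4 min^-1)
= 877.4 min

877.4 min


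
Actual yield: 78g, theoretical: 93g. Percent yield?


% yield = actual/theoretical × 100
= 78/93 × 100
= 83.87%

83.87%


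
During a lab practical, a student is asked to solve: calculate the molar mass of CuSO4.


M(CuSO4) = 1×63.55 + 1×32.07 + 4×16.0
= 63.55 + 32.07 + 64.0
= 159.62 g/mol

159.62 g/mol


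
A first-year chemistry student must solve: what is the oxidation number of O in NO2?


O is usually -2
Oxidation number: -2

-2


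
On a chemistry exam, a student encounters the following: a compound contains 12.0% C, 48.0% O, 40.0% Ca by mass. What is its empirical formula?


Assume 100 g sample. Moles of each element:
  C: 12.0/12.01 = 0.999 mol
  O: 48.0/16.0 = 3.0 mol
  Ca: 40.0/40.08 = 0.998 mol
Divide by smallest (0.998):
  C: 0.999/0.998 = 1.0
  O: 3.0/0.998 = 3.01
  Ca: 0.998/0.998 = 1.0
Empirical formula: CaCO3

CaCO3


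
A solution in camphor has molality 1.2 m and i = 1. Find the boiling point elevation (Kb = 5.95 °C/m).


ΔTb = Kb × m × i
= 5.95 × 1.2 × 1
= 7.14 °C

7.14 °C


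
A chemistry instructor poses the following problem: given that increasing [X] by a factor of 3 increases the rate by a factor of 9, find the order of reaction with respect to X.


rate ∝ [X]^n
3^n = 9 → n = 2
Order in X: 2

2


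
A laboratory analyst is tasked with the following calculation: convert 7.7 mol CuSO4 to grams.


M(CuSO4) = 159.62 g/mol
mass = n × M = 7.7 × 159.62 = 1229.07 g

1229.07 g


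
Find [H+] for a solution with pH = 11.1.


[H+] = 10^(-pH) = 10^(-11.1)
= 7.94×10^-12 M

7.94×10^-12 M


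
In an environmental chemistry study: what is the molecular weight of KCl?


M(KCl) = 1×39.1 + 1×35.45
= 39.1 + 35.45
= 74.55 g/mol

74.55 g/mol


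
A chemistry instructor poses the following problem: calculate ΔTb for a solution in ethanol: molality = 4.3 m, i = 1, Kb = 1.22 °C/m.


ΔTb = Kb × m × i
= 1.22 × 4.3 × 1
= 5.246 °C

5.246 °C


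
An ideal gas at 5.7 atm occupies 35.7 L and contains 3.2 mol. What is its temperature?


PV = nRT  (R = 0.08206 L·atm/(mol·K))
T = PV/(nR) = 5.7×35.7/(3.2×0.08206)
= 203.49/0.262592
= 774.93 K

774.93 K


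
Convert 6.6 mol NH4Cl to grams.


M(NH4Cl) = 53.49 g/mol
mass = n × M = 6.6 × 53.49 = 353.03 g

353.03 g


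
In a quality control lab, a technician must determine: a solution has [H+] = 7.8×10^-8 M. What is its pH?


pH = -log10([H+]) = -log10(7.8×10^-8)
= 8 - log10(7.8)
= 8 - 0.89
= 7.11

7.11


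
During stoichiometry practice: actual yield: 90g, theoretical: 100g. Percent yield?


% yield = actual/theoretical × 100
= 90/100 × 100
= 90.0%

90.0%


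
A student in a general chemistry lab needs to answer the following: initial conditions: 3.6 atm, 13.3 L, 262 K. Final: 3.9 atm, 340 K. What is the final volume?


P1V1/T1 = P2V2/T2
V2 = P1V1T2/(T1P2)
= 3.6×13.3×340/(262×3.9)
= 15.932 L

15.932 L


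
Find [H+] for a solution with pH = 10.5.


[H+] = 10^(-pH) = 10^(-10.5)
= 3.16×10^-11 M

3.16×10^-11 M


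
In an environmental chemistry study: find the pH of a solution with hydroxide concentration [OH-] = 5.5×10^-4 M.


pOH = -log10([OH-]) = -log10(5.5×10^-4)
= 4 - log10(5.5) = 3.26
pH = 14 - pOH = 14 - 3.26 = 10.74

10.74


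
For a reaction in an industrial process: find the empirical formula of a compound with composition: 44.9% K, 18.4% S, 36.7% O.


Assume 100 g sample. Moles of each element:
  K: 44.9/39.1 = 1.148 mol
  S: 18.4/32.07 = 0.574 mol
  O: 36.7/16.0 = 2.294 mol
Divide by smallest (0.574):
  K: 1.148/0.574 = 2.0
  S: 0.574/0.574 = 1.0
  O: 2.294/0.574 = 4.0
Empirical formula: K2SO4

K2SO4


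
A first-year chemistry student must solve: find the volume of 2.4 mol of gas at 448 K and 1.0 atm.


PV = nRT  (R = 0.08206 L·atm/(mol·K))
V = nRT/P = 2.4×0.08206×448/1.0
= 88.231 L

88.231 L


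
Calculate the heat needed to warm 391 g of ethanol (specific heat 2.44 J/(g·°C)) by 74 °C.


q = mcΔT = 391 × 2.44 × 74
= 70598.96 J

70598.96 J


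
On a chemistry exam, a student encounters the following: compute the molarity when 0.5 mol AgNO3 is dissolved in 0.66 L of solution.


M = n/V = 0.5/0.66 = 0.758 mol/L

0.758 M


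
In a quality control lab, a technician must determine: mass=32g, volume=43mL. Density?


ρ = mass/volume
= 32/43
= 0.744 g/mL

0.744 g/mL


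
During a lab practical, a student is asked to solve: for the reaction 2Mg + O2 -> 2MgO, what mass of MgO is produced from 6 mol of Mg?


Mole ratio MgO:Mg = 2:2
n(MgO) = 6 × 2/2 = 6.000 mol
mass = 6.000 × 40.31 = 241.86 g

241.86 g


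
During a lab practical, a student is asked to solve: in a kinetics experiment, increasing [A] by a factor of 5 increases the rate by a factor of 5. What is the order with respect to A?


rate ∝ [A]^n
5^n = 5 → n = 1
Order in A: 1

1


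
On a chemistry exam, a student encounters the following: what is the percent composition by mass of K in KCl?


M(KCl) = 1×39.1 + 1×35.45 = 74.55 g/mol
Mass of K = 1 × 39.1 = 39.10 g/mol
% K = 39.10/74.55 × 100 = 52.45%

52.45%


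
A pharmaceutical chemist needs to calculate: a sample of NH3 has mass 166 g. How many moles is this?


M(NH3) = 17.03 g/mol
n = mass/M = 166/17.03 = 9.7475 mol

9.7475 mol


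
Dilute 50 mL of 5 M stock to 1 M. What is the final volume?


C1V1 = C2V2
5 × 50 = 1 × V2
V2 = 250/1 = 250.0 mL

250.0 mL


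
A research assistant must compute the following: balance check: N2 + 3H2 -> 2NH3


Equation: N2 + 3H2 -> 2NH3
Check atoms: H: 6=6, N: 2=2
Balanced

Yes, balanced


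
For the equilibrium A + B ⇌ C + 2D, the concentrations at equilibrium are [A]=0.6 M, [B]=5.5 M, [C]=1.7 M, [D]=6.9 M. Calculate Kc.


Kc = [C][D]^2/([A][B])
= (1.7^1 × 6.9^2)/(0.6^1 × 5.5^1)
= 80.937/3.3
= 24.53

24.53


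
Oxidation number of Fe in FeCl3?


x + 3(-1) = 0, so x = +3
Oxidation number: +3

+3


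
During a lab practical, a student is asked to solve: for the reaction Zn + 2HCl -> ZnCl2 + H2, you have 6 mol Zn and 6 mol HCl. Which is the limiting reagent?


Mole ratio available / coefficient:
  Zn: 6/1 = 6.000
  HCl: 6/2 = 3.000
Smaller ratio is limiting.

HCl


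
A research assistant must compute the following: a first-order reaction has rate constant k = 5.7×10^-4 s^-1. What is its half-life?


t½ = ln2/k = 0.693147/(5.7×10^-4 s^-1)
= 1216 s

1216 s


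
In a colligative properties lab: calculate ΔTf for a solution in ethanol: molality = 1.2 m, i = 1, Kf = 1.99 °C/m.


ΔTf = Kf × m × i
= 1.99 × 1.2 × 1
= 2.388 °C

2.388 °C


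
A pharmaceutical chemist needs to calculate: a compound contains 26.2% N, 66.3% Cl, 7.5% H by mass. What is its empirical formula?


Assume 100 g sample. Moles of each element:
  N: 26.2/14.01 = 1.87 mol
  Cl: 66.3/35.45 = 1.87 mol
  H: 7.5/1.008 = 7.44 mol
Divide by smallest (1.87):
  N: 1.87/1.87 = 1.0
  Cl: 1.87/1.87 = 1.0
  H: 7.44/1.87 = 3.98
Empirical formula: NH4Cl

NH4Cl


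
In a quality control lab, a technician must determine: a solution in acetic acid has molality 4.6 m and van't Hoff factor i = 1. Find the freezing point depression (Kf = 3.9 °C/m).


ΔTf = Kf × m × i
= 3.9 × 4.6 × 1
= 17.94 °C

17.94 °C


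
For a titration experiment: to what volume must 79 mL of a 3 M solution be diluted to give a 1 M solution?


C1V1 = C2V2
3 × 79 = 1 × V2
V2 = 237/1 = 237.0 mL

237.0 mL


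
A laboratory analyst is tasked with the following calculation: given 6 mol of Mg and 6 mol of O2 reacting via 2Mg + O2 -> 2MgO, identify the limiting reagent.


Mole ratio available / coefficient:
  Mg: 6/2 = 3.000
  O2: 6/1 = 6.000
Smaller ratio is limiting.

Mg


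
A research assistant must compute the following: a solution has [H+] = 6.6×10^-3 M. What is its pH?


pH = -log10([H+]) = -log10(6.6×10^-3)
= 3 - log10(6.6)
= 3 - 0.82
= 2.18

2.18


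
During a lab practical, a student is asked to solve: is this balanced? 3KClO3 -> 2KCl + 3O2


Equation: 3KClO3 -> 2KCl + 3O2
Check atoms: Cl: 3≠2, K: 3≠2, O: 9≠6
Not balanced

No, not balanced


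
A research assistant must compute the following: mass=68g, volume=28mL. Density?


ρ = mass/volume
= 68/28
= 2.429 g/mL

2.429 g/mL


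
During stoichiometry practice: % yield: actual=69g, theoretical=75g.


% yield = actual/theoretical × 100
= 69/75 × 100
= 92.0%

92.0%


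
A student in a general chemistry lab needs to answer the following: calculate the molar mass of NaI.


M(NaI) = 1×22.99 + 1×126.9
= 22.99 + 126.9
= 149.89 g/mol

149.89 g/mol


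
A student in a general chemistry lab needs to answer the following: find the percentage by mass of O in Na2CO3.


M(Na2CO3) = 2×22.99 + 1×12.01 + 3×16.0 = 105.99 g/mol
Mass of O = 3 × 16.0 = 48.00 g/mol
% O = 48.00/105.99 × 100 = 45.29%

45.29%


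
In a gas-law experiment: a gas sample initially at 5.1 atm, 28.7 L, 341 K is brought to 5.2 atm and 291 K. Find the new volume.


P1V1/T1 = P2V2/T2
V2 = P1V1T2/(T1P2)
= 5.1×28.7×291/(341×5.2)
= 24.021 L

24.021 L


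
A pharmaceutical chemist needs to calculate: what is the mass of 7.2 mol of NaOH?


M(NaOH) = 40.0 g/mol
mass = n × M = 7.2 × 40.0 = 288.00 g

288.00 g


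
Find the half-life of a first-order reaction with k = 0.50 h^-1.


t½ = ln2/k = 0.693147/(0.50 h^-1)
= 1.386 h

1.386 h


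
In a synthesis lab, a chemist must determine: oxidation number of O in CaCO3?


O is usually -2
Oxidation number: -2

-2


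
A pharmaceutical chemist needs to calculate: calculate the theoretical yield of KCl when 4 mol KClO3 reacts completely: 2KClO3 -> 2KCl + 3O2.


Mole ratio KCl:KClO3 = 2:2
n(KCl) = 4 × 2/2 = 4.000 mol
mass = 4.000 × 74.55 = 298.2 g

298.2 g


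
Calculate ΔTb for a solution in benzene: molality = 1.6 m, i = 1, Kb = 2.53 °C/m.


ΔTb = Kb × m × i
= 2.53 × 1.6 × 1
= 4.048 °C

4.048 °C


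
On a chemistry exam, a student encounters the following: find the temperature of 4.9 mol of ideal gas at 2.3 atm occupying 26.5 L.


PV = nRT  (R = 0.08206 L·atm/(mol·K))
T = PV/(nR) = 2.3×26.5/(4.9×0.08206)
= 60.95/0.402094
= 151.58 K

151.58 K


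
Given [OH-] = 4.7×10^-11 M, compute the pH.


pOH = -log10([OH-]) = -log10(4.7×10^-11)
= 11 - log10(4.7) = 10.33
pH = 14 - pOH = 14 - 10.33 = 3.67

3.67


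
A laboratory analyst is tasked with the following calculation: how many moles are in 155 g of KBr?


M(KBr) = 119.0 g/mol
n = mass/M = 155/119.0 = 1.3025 mol

1.3025 mol


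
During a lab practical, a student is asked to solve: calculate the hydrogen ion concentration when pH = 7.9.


[H+] = 10^(-pH) = 10^(-7.9)
= 1.26×10^-8 M

1.26×10^-8 M


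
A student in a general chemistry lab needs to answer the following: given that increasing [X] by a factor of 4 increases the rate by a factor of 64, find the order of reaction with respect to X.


rate ∝ [X]^n
4^n = 64 → n = 3
Order in X: 3

3


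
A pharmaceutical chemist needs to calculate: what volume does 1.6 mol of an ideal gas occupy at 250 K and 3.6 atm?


PV = nRT  (R = 0.08206 L·atm/(mol·K))
V = nRT/P = 1.6×0.08206×250/3.6
= 9.118 L

9.118 L


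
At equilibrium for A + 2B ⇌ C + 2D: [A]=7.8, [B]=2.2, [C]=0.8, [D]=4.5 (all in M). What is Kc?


Kc = [C][D]^2/([A][B]^2)
= (0.8^1 × 4.5^2)/(7.8^1 × 2.2^2)
= 16.2/37.752
= 0.4291

0.4291


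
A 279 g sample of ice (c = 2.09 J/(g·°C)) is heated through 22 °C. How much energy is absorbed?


q = mcΔT = 279 × 2.09 × 22
= 12828.42 J

12828.42 J


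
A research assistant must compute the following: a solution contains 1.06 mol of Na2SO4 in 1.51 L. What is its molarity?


M = n/V = 1.06/1.51 = 0.702 mol/L

0.702 M


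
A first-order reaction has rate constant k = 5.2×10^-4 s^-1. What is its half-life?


t½ = ln2/k = 0.693147/(5.2×10^-4 s^-1)
= 1333 s

1333 s


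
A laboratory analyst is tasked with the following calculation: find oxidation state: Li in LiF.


Group 1 metal: +1
Oxidation number: +1

+1


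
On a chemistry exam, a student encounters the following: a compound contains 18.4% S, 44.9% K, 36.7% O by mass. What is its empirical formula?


Assume 100 g sample. Moles of each element:
  S: 18.4/32.07 = 0.574 mol
  K: 44.9/39.1 = 1.148 mol
  O: 36.7/16.0 = 2.294 mol
Divide by smallest (0.574):
  S: 0.574/0.574 = 1.0
  K: 1.148/0.574 = 2.0
  O: 2.294/0.574 = 4.0
Empirical formula: K2SO4

K2SO4


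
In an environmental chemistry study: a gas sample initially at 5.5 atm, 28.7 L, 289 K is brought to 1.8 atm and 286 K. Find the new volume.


P1V1/T1 = P2V2/T2
V2 = P1V1T2/(T1P2)
= 5.5×28.7×286/(289×1.8)
= 86.784 L

86.784 L


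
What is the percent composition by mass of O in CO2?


M(CO2) = 1×12.01 + 2×16.0 = 44.01 g/mol
Mass of O = 2 × 16.0 = 32.00 g/mol
% O = 32.00/44.01 × 100 = 72.71%

72.71%


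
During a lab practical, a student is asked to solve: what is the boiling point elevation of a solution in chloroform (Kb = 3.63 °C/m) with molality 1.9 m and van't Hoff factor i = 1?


ΔTb = Kb × m × i
= 3.63 × 1.9 × 1
= 6.897 °C

6.897 °C


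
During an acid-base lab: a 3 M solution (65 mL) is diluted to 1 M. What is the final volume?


C1V1 = C2V2
3 × 65 = 1 × V2
V2 = 195/1 = 195.0 mL

195.0 mL


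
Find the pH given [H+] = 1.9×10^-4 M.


pH = -log10([H+]) = -log10(1.9×10^-4)
= 4 - log10(1.9)
= 4 - 0.28
= 3.72

3.72


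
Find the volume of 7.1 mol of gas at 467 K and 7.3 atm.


PV = nRT  (R = 0.08206 L·atm/(mol·K))
V = nRT/P = 7.1×0.08206×467/7.3
= 37.272 L

37.272 L


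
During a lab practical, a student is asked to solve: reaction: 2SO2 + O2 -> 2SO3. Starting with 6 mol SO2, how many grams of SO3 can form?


Mole ratio SO3:SO2 = 2:2
n(SO3) = 6 × 2/2 = 6.000 mol
mass = 6.000 × 80.07 = 480.42 g

480.42 g


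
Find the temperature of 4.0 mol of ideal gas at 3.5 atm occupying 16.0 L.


PV = nRT  (R = 0.08206 L·atm/(mol·K))
T = PV/(nR) = 3.5×16.0/(4.0×0.08206)
= 56.00/0.328240
= 170.61 K

170.61 K


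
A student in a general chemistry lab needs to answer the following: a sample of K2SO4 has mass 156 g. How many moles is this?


M(K2SO4) = 174.27 g/mol
n = mass/M = 156/174.27 = 0.8952 mol

0.8952 mol


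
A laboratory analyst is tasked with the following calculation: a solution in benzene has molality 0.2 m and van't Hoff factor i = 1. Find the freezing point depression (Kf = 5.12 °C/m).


ΔTf = Kf × m × i
= 5.12 × 0.2 × 1
= 1.024 °C

1.024 °C


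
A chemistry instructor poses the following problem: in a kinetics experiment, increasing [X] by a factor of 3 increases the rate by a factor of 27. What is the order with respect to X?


rate ∝ [X]^n
3^n = 27 → n = 3
Order in X: 3

3


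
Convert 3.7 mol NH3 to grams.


M(NH3) = 17.03 g/mol
mass = n × M = 3.7 × 17.03 = 63.01 g

63.01 g


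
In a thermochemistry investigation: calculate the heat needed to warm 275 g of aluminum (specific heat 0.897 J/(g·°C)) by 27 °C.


q = mcΔT = 275 × 0.897 × 27
= 6660.23 J

6660.23 J


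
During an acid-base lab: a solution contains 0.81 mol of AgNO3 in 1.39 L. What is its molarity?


M = n/V = 0.81/1.39 = 0.583 mol/L

0.583 M


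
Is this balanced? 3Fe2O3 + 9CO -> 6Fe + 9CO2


Equation: 3Fe2O3 + 9CO -> 6Fe + 9CO2
Check atoms: C: 9=9, Fe: 6=6, O: 18=18
Balanced

Yes, balanced


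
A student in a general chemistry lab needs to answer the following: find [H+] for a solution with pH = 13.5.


[H+] = 10^(-pH) = 10^(-13.5)
= 3.16×10^-14 M

3.16×10^-14 M


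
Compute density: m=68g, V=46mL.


ρ = mass/volume
= 68/46
= 1.478 g/mL

1.478 g/mL


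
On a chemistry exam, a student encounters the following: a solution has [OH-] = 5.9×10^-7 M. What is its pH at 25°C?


pOH = -log10([OH-]) = -log10(5.9×10^-7)
= 7 - log10(5.9) = 6.23
pH = 14 - pOH = 14 - 6.23 = 7.77

7.77


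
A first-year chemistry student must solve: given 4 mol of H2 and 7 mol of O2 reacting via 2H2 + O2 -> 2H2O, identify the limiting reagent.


Mole ratio available / coefficient:
  H2: 4/2 = 2.000
  O2: 7/1 = 7.000
Smaller ratio is limiting.

H2


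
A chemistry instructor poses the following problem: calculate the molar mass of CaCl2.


M(CaCl2) = 1×40.08 + 2×35.45
= 40.08 + 70.9
= 110.98 g/mol

110.98 g/mol


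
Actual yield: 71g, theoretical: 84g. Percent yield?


% yield = actual/theoretical × 100
= 71/84 × 100
= 84.52%

84.52%


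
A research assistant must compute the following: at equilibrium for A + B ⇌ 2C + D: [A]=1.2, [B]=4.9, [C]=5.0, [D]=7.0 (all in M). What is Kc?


Kc = [C]^2[D]/([A][B])
= (5.0^2 × 7.0^1)/(1.2^1 × 4.9^1)
= 175/5.88
= 29.76

29.76


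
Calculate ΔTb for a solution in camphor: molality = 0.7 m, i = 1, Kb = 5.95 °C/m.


ΔTb = Kb × m × i
= 5.95 × 0.7 × 1
= 4.165 °C

4.165 °C


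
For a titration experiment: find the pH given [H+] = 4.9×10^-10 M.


pH = -log10([H+]) = -log10(4.9×10^-10)
= 10 - log10(4.9)
= 10 - 0.69
= 9.31

9.31


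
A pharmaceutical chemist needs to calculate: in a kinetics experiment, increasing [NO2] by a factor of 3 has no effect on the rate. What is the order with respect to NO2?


rate ∝ [NO2]^n
rate ∝ [NO2]^0
Order in NO2: 0

0


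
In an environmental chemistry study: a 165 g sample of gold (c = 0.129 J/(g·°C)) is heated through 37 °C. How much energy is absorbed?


q = mcΔT = 165 × 0.129 × 37
= 787.55 J

787.55 J


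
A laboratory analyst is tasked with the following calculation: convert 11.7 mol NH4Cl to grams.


M(NH4Cl) = 53.49 g/mol
mass = n × M = 11.7 × 53.49 = 625.83 g

625.83 g


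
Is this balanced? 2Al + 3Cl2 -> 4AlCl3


Equation: 2Al + 3Cl2 -> 4AlCl3
Check atoms: Al: 2≠4, Cl: 6≠12
Not balanced

No, not balanced


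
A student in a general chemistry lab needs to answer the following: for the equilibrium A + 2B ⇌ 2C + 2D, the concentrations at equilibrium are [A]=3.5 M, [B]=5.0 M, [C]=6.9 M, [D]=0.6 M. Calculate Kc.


Kc = [C]^2[D]^2/([A][B]^2)
= (6.9^2 × 0.6^2)/(3.5^1 × 5.0^2)
= 17.1396/87.5
= 0.1959

0.1959


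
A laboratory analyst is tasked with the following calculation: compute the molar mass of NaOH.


M(NaOH) = 1×22.99 + 1×16.0 + 1×1.008
= 22.99 + 16.0 + 1.01
= 40.0 g/mol

40.0 g/mol


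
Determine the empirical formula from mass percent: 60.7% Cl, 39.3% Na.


Assume 100 g sample. Moles of each element:
  Cl: 60.7/35.45 = 1.712 mol
  Na: 39.3/22.99 = 1.709 mol
Divide by smallest (1.709):
  Cl: 1.712/1.709 = 1.0
  Na: 1.709/1.709 = 1.0
Empirical formula: NaCl

NaCl


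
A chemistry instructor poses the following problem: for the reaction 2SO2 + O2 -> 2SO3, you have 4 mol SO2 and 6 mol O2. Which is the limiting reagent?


Mole ratio available / coefficient:
  SO2: 4/2 = 2.000
  O2: 6/1 = 6.000
Smaller ratio is limiting.

SO2


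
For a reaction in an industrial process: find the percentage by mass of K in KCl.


M(KCl) = 1×39.1 + 1×35.45 = 74.55 g/mol
Mass of K = 1 × 39.1 = 39.10 g/mol
% K = 39.10/74.55 × 100 = 52.45%

52.45%


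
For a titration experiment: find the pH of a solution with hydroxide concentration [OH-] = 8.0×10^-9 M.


pOH = -log10([OH-]) = -log10(8.0×10^-9)
= 9 - log10(8.0) = 8.1
pH = 14 - pOH = 14 - 8.1 = 5.9

5.9


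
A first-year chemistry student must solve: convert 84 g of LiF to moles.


M(LiF) = 25.94 g/mol
n = mass/M = 84/25.94 = 3.2382 mol

3.2382 mol


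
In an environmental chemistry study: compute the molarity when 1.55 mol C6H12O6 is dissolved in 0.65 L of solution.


M = n/V = 1.55/0.65 = 2.385 mol/L

2.385 M


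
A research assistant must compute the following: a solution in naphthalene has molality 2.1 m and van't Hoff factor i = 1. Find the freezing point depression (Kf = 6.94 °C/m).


ΔTf = Kf × m × i
= 6.94 × 2.1 × 1
= 14.574 °C

14.574 °C


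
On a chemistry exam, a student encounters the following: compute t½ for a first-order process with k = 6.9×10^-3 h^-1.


t½ = ln2/k = 0.693147/(6.9×10^-3 h^-1)
= 100.5 h

100.5 h


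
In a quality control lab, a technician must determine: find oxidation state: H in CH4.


H is +1 with nonmetals
Oxidation number: +1

+1


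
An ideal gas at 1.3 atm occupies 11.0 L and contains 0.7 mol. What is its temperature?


PV = nRT  (R = 0.08206 L·atm/(mol·K))
T = PV/(nR) = 1.3×11.0/(0.7×0.08206)
= 14.30/0.057442
= 248.95 K

248.95 K


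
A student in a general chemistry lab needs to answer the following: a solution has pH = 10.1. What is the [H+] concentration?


[H+] = 10^(-pH) = 10^(-10.1)
= 7.94×10^-11 M

7.94×10^-11 M


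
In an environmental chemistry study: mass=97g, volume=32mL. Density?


ρ = mass/volume
= 97/32
= 3.031 g/mL

3.031 g/mL


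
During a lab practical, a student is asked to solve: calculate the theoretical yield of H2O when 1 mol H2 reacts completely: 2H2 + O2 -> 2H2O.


Mole ratio H2O:H2 = 2:2
n(H2O) = 1 × 2/2 = 1.000 mol
mass = 1.000 × 18.02 = 18.02 g

18.02 g


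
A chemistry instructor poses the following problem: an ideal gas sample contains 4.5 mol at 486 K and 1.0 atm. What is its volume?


PV = nRT  (R = 0.08206 L·atm/(mol·K))
V = nRT/P = 4.5×0.08206×486/1.0
= 179.465 L

179.465 L


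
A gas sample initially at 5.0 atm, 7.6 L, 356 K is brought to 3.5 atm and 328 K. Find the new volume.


P1V1/T1 = P2V2/T2
V2 = P1V1T2/(T1P2)
= 5.0×7.6×328/(356×3.5)
= 10.003 L

10.003 L


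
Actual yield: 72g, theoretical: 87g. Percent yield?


% yield = actual/theoretical × 100
= 72/87 × 100
= 82.76%

82.76%


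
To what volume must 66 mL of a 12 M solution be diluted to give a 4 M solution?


C1V1 = C2V2
12 × 66 = 4 × V2
V2 = 792/4 = 198.0 mL

198.0 mL


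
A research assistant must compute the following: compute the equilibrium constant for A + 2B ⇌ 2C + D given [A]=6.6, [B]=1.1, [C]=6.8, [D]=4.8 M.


Kc = [C]^2[D]/([A][B]^2)
= (6.8^2 × 4.8^1)/(6.6^1 × 1.1^2)
= 221.952/7.986
= 27.79

27.79


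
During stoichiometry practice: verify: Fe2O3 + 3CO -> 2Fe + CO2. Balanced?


Equation: Fe2O3 + 3CO -> 2Fe + CO2
Check atoms: C: 3≠1, Fe: 2=2, O: 6≠2
Not balanced

No, not balanced


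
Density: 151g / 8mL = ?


ρ = mass/volume
= 151/8
= 18.875 g/mL

18.875 g/mL


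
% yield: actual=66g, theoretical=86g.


% yield = actual/theoretical × 100
= 66/86 × 100
= 76.74%

76.74%


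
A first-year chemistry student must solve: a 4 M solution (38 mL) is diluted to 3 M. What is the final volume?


C1V1 = C2V2
4 × 38 = 3 × V2
V2 = 152/3 = 50.67 mL

50.67 mL


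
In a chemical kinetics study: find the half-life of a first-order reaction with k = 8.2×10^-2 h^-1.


t½ = ln2/k = 0.693147/(8.2×10^-2 h^-1)
= 8.453 h

8.453 h


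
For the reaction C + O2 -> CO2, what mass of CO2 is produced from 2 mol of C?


Mole ratio CO2:C = 1:1
n(CO2) = 2 × 1/1 = 2.000 mol
mass = 2.000 × 44.01 = 88.02 g

88.02 g


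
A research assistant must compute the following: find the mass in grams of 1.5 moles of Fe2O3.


M(Fe2O3) = 159.7 g/mol
mass = n × M = 1.5 × 159.7 = 239.55 g

239.55 g


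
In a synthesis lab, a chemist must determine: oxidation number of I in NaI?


halide: -1
Oxidation number: -1

-1


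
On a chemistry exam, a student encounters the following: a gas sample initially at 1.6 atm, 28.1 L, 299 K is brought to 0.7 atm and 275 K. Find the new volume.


P1V1/T1 = P2V2/T2
V2 = P1V1T2/(T1P2)
= 1.6×28.1×275/(299×0.7)
= 59.073 L

59.073 L


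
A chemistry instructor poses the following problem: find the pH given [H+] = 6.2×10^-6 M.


pH = -log10([H+]) = -log10(6.2×10^-6)
= 6 - log10(6.2)
= 6 - 0.79
= 5.21

5.21


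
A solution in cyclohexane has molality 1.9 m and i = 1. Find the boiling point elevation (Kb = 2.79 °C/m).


ΔTb = Kb × m × i
= 2.79 × 1.9 × 1
= 5.301 °C

5.301 °C


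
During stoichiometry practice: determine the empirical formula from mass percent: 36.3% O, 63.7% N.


Assume 100 g sample. Moles of each element:
  O: 36.3/16.0 = 2.269 mol
  N: 63.7/14.01 = 4.547 mol
Divide by smallest (2.269):
  O: 2.269/2.269 = 1.0
  N: 4.547/2.269 = 2.0
Empirical formula: N2O

N2O


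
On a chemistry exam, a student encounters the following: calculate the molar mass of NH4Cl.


M(NH4Cl) = 1×14.01 + 4×1.008 + 1×35.45
= 14.01 + 4.03 + 35.45
= 53.49 g/mol

53.49 g/mol


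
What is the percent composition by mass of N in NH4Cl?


M(NH4Cl) = 1×14.01 + 4×1.008 + 1×35.45 = 53.492 g/mol
Mass of N = 1 × 14.01 = 14.01 g/mol
% N = 14.01/53.492 × 100 = 26.19%

26.19%


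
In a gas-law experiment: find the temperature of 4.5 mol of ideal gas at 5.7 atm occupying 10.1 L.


PV = nRT  (R = 0.08206 L·atm/(mol·K))
T = PV/(nR) = 5.7×10.1/(4.5×0.08206)
= 57.57/0.369270
= 155.90 K

155.90 K


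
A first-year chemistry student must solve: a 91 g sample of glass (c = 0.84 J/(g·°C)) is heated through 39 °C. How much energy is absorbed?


q = mcΔT = 91 × 0.84 × 39
= 2981.16 J

2981.16 J


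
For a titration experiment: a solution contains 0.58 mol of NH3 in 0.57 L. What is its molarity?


M = n/V = 0.58/0.57 = 1.018 mol/L

1.018 M


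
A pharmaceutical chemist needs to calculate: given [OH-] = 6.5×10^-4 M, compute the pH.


pOH = -log10([OH-]) = -log10(6.5×10^-4)
= 4 - log10(6.5) = 3.19
pH = 14 - pOH = 14 - 3.19 = 10.81

10.81


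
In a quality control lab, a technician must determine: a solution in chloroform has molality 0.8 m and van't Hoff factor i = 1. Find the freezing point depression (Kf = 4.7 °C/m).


ΔTf = Kf × m × i
= 4.7 × 0.8 × 1
= 3.76 °C

3.76 °C
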